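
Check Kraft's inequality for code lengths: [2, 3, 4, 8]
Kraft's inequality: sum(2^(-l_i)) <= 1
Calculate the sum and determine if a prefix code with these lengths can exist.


Sum = 2^(-2) + 2^(-3) + 2^(-4) + 2^(-8)
    = 0.25 + 0.125 + 0.0625 + 0.00390625
    = 113/256 = 0.44140625
Since 0.44140625 <= 1, Kraft's inequality IS satisfied.
A prefix code with these lengths CAN exist.

Kraft sum = 0.44140625. Satisfied.


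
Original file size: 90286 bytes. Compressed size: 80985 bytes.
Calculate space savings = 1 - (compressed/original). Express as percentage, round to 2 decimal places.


ratio = compressed/original = 80985/90286 = 0.896983
savings = 1 - ratio = 1 - 0.896983 = 0.103017
as a percentage: 0.103017 * 100 = 10.3%

Space savings = 1 - 80985/90286 = 10.3%


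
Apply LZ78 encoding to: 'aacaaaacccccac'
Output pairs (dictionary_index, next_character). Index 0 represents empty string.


LZ78 encoding steps:
Dictionary: {0: ''}
Step 1: w='' (idx 0), next='a' -> output (0, 'a'), add 'a' as idx 1
Step 2: w='a' (idx 1), next='c' -> output (1, 'c'), add 'ac' as idx 2
Step 3: w='a' (idx 1), next='a' -> output (1, 'a'), add 'aa' as idx 3
Step 4: w='aa' (idx 3), next='c' -> output (3, 'c'), add 'aac' as idx 4
Step 5: w='' (idx 0), next='c' -> output (0, 'c'), add 'c' as idx 5
Step 6: w='c' (idx 5), next='c' -> output (5, 'c'), add 'cc' as idx 6
Step 7: w='c' (idx 5), next='a' -> output (5, 'a'), add 'ca' as idx 7
Step 8: w='c' (idx 5), end of input -> output (5, '')


Encoded: [(0, 'a'), (1, 'c'), (1, 'a'), (3, 'c'), (0, 'c'), (5, 'c'), (5, 'a'), (5, '')]


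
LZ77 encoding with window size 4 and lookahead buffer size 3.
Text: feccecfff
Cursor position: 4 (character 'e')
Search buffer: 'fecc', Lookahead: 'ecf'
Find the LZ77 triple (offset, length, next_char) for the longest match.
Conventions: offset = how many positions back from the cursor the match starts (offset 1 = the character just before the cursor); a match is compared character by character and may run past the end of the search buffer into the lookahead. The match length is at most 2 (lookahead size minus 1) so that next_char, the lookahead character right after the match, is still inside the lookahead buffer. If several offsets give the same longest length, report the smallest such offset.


Try each offset into the search buffer:
  offset=1 (pos 3, char 'c'): match length 0
  offset=2 (pos 2, char 'c'): match length 0
  offset=3 (pos 1, char 'e'): match length 2
  offset=4 (pos 0, char 'f'): match length 0
Longest match has length 2 at offset 3.
next_char = character at position 4 + 2 = 6 -> 'f'

Best match: offset=3, length=2 (matching 'ec' starting at position 1)
LZ77 triple: (3, 2, 'f')


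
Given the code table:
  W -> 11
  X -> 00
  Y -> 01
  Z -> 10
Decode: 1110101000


Decoding:
11 -> W
10 -> Z
10 -> Z
10 -> Z
00 -> X


Result: WZZZX


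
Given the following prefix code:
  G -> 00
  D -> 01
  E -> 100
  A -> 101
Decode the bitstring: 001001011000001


Decoding step by step:
Bits 00 -> G
Bits 100 -> E
Bits 101 -> A
Bits 100 -> E
Bits 00 -> G
Bits 01 -> D


Decoded message: GEAEGD


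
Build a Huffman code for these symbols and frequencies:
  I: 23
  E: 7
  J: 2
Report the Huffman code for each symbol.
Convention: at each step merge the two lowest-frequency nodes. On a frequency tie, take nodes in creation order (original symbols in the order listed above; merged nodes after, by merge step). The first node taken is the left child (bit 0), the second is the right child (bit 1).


Huffman tree construction:
Step 1: Merge J(2) + E(7) = 9
Step 2: Merge (J+E)(9) + I(23) = 32
Read each symbol's code off the tree from the root (left child = 0, right child = 1).

Codes:
  I: 1 (length 1)
  E: 01 (length 2)
  J: 00 (length 2)
Average code length: 41/32 = 1.2813 bits/symbol


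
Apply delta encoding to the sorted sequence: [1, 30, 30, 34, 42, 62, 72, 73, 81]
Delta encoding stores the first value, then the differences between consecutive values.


First value: 1
Deltas:
  30 - 1 = 29
  30 - 30 = 0
  34 - 30 = 4
  42 - 34 = 8
  62 - 42 = 20
  72 - 62 = 10
  73 - 72 = 1
  81 - 73 = 8


Delta encoded: [1, 29, 0, 4, 8, 20, 10, 1, 8]


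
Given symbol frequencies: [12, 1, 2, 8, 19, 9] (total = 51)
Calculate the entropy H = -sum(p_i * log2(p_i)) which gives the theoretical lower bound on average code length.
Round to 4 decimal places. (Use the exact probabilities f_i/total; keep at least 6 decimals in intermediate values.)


Per-symbol terms -p_i * log2(p_i) with p_i = f_i/51:
  p = 12/51 = 0.235294: log2(p) = -2.087463, -p*log2(p) = 0.491168
  p = 1/51 = 0.019608: log2(p) = -5.672425, -p*log2(p) = 0.111224
  p = 2/51 = 0.039216: log2(p) = -4.672425, -p*log2(p) = 0.183232
  p = 8/51 = 0.156863: log2(p) = -2.672425, -p*log2(p) = 0.419204
  p = 19/51 = 0.372549: log2(p) = -1.424498, -p*log2(p) = 0.530695
  p = 9/51 = 0.176471: log2(p) = -2.502500, -p*log2(p) = 0.441618
H = 0.491168 + 0.111224 + 0.183232 + 0.419204 + 0.530695 + 0.441618 = 2.177141

H = 2.1771 bits/symbol


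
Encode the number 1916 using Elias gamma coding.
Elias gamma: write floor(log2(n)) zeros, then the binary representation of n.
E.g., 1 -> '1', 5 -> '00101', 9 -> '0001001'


num_bits = floor(log2(1916)) + 1 = 11
leading_zeros = num_bits - 1 = 10
binary(1916) = 11101111100

Elias gamma(1916) = '0000000000' + '11101111100' = 000000000011101111100 (21 bits)


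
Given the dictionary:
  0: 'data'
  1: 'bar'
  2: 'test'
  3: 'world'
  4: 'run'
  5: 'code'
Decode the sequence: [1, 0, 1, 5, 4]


Look up each index in the dictionary:
  1 -> 'bar'
  0 -> 'data'
  1 -> 'bar'
  5 -> 'code'
  4 -> 'run'

Decoded: "bar data bar code run"


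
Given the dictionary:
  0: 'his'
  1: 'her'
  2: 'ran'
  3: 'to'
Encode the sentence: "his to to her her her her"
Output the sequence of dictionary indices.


Look up each word in the dictionary:
  'his' -> 0
  'to' -> 3
  'to' -> 3
  'her' -> 1
  'her' -> 1
  'her' -> 1
  'her' -> 1

Encoded: [0, 3, 3, 1, 1, 1, 1]


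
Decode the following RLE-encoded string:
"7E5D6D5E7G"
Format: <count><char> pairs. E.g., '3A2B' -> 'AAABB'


Expanding each <count><char> pair:
  7E -> 'EEEEEEE'
  5D -> 'DDDDD'
  6D -> 'DDDDDD'
  5E -> 'EEEEE'
  7G -> 'GGGGGGG'

Decoded = EEEEEEEDDDDDDDDDDDEEEEEGGGGGGG


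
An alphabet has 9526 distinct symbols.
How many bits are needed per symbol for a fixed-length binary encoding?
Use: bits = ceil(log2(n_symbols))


log2(9526) = 13.2177
Bracket: 2^13 = 8192 < 9526 <= 2^14 = 16384
So ceil(log2(9526)) = 14

bits = ceil(log2(9526)) = ceil(13.2177) = 14 bits


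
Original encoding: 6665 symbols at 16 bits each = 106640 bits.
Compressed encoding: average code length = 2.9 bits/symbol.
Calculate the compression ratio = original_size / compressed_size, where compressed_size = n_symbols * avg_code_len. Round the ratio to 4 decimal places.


original_size = n_symbols * orig_bits = 6665 * 16 = 106640 bits
compressed_size = n_symbols * avg_code_len = 6665 * 2.9 = 19328.5 bits
ratio = original_size / compressed_size = 106640 / 19328.5 = 5.5172

Compression ratio = 5.5172


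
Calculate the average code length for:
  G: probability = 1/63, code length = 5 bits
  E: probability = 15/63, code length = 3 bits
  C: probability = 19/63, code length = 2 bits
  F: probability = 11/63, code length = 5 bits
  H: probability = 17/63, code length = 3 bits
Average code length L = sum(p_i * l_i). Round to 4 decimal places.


Weighted contributions p_i * l_i:
  G: (1/63) * 5 = 5/63
  E: (15/63) * 3 = 45/63
  C: (19/63) * 2 = 38/63
  F: (11/63) * 5 = 55/63
  H: (17/63) * 3 = 51/63
Sum = (5 + 45 + 38 + 55 + 51)/63 = 194/63

L = 194/63 = 3.0794 bits/symbol


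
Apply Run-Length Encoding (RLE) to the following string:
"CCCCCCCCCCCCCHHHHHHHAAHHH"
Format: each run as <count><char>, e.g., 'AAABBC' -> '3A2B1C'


Scanning runs left to right:
  i=0: run of 'C' x 13 -> '13C'
  i=13: run of 'H' x 7 -> '7H'
  i=20: run of 'A' x 2 -> '2A'
  i=22: run of 'H' x 3 -> '3H'

RLE = 13C7H2A3H


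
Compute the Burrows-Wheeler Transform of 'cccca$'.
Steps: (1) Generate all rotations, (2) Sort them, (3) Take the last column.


Rotations (sorted):
  0: $cccca -> last char: a
  1: a$cccc -> last char: c
  2: ca$ccc -> last char: c
  3: cca$cc -> last char: c
  4: ccca$c -> last char: c
  5: cccca$ -> last char: $


BWT = acccc$


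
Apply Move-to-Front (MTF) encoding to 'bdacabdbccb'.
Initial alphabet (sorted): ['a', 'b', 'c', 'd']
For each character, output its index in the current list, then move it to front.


MTF encoding:
'b': index 1 in ['a', 'b', 'c', 'd'] -> ['b', 'a', 'c', 'd']
'd': index 3 in ['b', 'a', 'c', 'd'] -> ['d', 'b', 'a', 'c']
'a': index 2 in ['d', 'b', 'a', 'c'] -> ['a', 'd', 'b', 'c']
'c': index 3 in ['a', 'd', 'b', 'c'] -> ['c', 'a', 'd', 'b']
'a': index 1 in ['c', 'a', 'd', 'b'] -> ['a', 'c', 'd', 'b']
'b': index 3 in ['a', 'c', 'd', 'b'] -> ['b', 'a', 'c', 'd']
'd': index 3 in ['b', 'a', 'c', 'd'] -> ['d', 'b', 'a', 'c']
'b': index 1 in ['d', 'b', 'a', 'c'] -> ['b', 'd', 'a', 'c']
'c': index 3 in ['b', 'd', 'a', 'c'] -> ['c', 'b', 'd', 'a']
'c': index 0 in ['c', 'b', 'd', 'a'] -> ['c', 'b', 'd', 'a']
'b': index 1 in ['c', 'b', 'd', 'a'] -> ['b', 'c', 'd', 'a']


Output: [1, 3, 2, 3, 1, 3, 3, 1, 3, 0, 1]


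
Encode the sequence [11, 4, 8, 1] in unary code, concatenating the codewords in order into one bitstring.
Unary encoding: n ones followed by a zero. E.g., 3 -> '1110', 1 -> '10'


Encode each number as n ones followed by a terminating 0:
  11 -> 111111111110 (12 bits)
  4 -> 11110 (5 bits)
  8 -> 111111110 (9 bits)
  1 -> 10 (2 bits)
Total length = 12 + 5 + 9 + 2 = 28 bits.

Unary([11, 4, 8, 1]) = 1111111111101111011111111010 (28 bits)


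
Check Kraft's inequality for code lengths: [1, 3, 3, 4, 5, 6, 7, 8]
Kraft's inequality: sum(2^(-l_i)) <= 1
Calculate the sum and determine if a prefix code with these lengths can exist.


Sum = 2^(-1) + 2^(-3) + 2^(-3) + 2^(-4) + 2^(-5) + 2^(-6) + 2^(-7) + 2^(-8)
    = 0.5 + 0.125 + 0.125 + 0.0625 + 0.03125 + 0.015625 + 0.0078125 + 0.00390625
    = 223/256 = 0.87109375
Since 0.87109375 <= 1, Kraft's inequality IS satisfied.
A prefix code with these lengths CAN exist.

Kraft sum = 0.87109375. Satisfied.


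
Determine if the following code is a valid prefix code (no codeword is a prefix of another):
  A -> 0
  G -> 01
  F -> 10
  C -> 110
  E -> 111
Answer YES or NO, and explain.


Checking each pair (does one codeword prefix another?):
  A='0' vs G='01': prefix -- VIOLATION

NO -- this is NOT a valid prefix code. A (0) is a prefix of G (01).


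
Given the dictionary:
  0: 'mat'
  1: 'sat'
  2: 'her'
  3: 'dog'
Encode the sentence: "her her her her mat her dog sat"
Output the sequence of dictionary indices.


Look up each word in the dictionary:
  'her' -> 2
  'her' -> 2
  'her' -> 2
  'her' -> 2
  'mat' -> 0
  'her' -> 2
  'dog' -> 3
  'sat' -> 1

Encoded: [2, 2, 2, 2, 0, 2, 3, 1]


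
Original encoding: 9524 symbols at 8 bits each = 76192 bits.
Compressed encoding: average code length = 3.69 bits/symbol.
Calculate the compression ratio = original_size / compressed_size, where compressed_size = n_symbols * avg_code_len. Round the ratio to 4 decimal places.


original_size = n_symbols * orig_bits = 9524 * 8 = 76192 bits
compressed_size = n_symbols * avg_code_len = 9524 * 3.69 = 35143.56 bits
ratio = original_size / compressed_size = 76192 / 35143.56 = 2.168

Compression ratio = 2.168


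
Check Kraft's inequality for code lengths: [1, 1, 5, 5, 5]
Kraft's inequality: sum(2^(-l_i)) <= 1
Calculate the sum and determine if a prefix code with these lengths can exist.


Sum = 2^(-1) + 2^(-1) + 2^(-5) + 2^(-5) + 2^(-5)
    = 0.5 + 0.5 + 0.03125 + 0.03125 + 0.03125
    = 35/32 = 1.09375
Since 1.09375 > 1, Kraft's inequality is NOT satisfied.
A prefix code with these lengths CANNOT exist.

Kraft sum = 1.09375. Not satisfied.


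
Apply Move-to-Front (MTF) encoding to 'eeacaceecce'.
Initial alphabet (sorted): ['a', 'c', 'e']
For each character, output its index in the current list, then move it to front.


MTF encoding:
'e': index 2 in ['a', 'c', 'e'] -> ['e', 'a', 'c']
'e': index 0 in ['e', 'a', 'c'] -> ['e', 'a', 'c']
'a': index 1 in ['e', 'a', 'c'] -> ['a', 'e', 'c']
'c': index 2 in ['a', 'e', 'c'] -> ['c', 'a', 'e']
'a': index 1 in ['c', 'a', 'e'] -> ['a', 'c', 'e']
'c': index 1 in ['a', 'c', 'e'] -> ['c', 'a', 'e']
'e': index 2 in ['c', 'a', 'e'] -> ['e', 'c', 'a']
'e': index 0 in ['e', 'c', 'a'] -> ['e', 'c', 'a']
'c': index 1 in ['e', 'c', 'a'] -> ['c', 'e', 'a']
'c': index 0 in ['c', 'e', 'a'] -> ['c', 'e', 'a']
'e': index 1 in ['c', 'e', 'a'] -> ['e', 'c', 'a']


Output: [2, 0, 1, 2, 1, 1, 2, 0, 1, 0, 1]


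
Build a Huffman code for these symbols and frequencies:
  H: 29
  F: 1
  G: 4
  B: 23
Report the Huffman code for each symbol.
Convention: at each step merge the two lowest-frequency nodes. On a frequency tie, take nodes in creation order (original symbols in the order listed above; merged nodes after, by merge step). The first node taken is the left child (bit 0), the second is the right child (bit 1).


Huffman tree construction:
Step 1: Merge F(1) + G(4) = 5
Step 2: Merge (F+G)(5) + B(23) = 28
Step 3: Merge ((F+G)+B)(28) + H(29) = 57
Read each symbol's code off the tree from the root (left child = 0, right child = 1).

Codes:
  H: 1 (length 1)
  F: 000 (length 3)
  G: 001 (length 3)
  B: 01 (length 2)
Average code length: 90/57 = 1.5789 bits/symbol


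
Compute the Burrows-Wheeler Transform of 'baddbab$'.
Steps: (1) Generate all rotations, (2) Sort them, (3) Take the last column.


Rotations (sorted):
  0: $baddbab -> last char: b
  1: ab$baddb -> last char: b
  2: addbab$b -> last char: b
  3: b$baddba -> last char: a
  4: bab$badd -> last char: d
  5: baddbab$ -> last char: $
  6: dbab$bad -> last char: d
  7: ddbab$ba -> last char: a


BWT = bbbad$da


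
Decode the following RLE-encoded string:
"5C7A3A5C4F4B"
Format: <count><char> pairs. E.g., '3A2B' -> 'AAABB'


Expanding each <count><char> pair:
  5C -> 'CCCCC'
  7A -> 'AAAAAAA'
  3A -> 'AAA'
  5C -> 'CCCCC'
  4F -> 'FFFF'
  4B -> 'BBBB'

Decoded = CCCCCAAAAAAAAAACCCCCFFFFBBBB


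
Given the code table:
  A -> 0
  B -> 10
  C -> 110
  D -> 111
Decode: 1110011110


Decoding:
111 -> D
0 -> A
0 -> A
111 -> D
10 -> B


Result: DAADB


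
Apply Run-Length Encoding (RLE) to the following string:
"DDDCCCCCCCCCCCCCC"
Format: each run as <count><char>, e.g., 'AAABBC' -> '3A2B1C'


Scanning runs left to right:
  i=0: run of 'D' x 3 -> '3D'
  i=3: run of 'C' x 14 -> '14C'

RLE = 3D14C


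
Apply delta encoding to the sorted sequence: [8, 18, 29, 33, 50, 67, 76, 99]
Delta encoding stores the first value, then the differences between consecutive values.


First value: 8
Deltas:
  18 - 8 = 10
  29 - 18 = 11
  33 - 29 = 4
  50 - 33 = 17
  67 - 50 = 17
  76 - 67 = 9
  99 - 76 = 23


Delta encoded: [8, 10, 11, 4, 17, 17, 9, 23]


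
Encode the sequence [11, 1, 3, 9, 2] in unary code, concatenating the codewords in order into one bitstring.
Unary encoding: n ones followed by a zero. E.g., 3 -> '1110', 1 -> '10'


Encode each number as n ones followed by a terminating 0:
  11 -> 111111111110 (12 bits)
  1 -> 10 (2 bits)
  3 -> 1110 (4 bits)
  9 -> 1111111110 (10 bits)
  2 -> 110 (3 bits)
Total length = 12 + 2 + 4 + 10 + 3 = 31 bits.

Unary([11, 1, 3, 9, 2]) = 1111111111101011101111111110110 (31 bits)


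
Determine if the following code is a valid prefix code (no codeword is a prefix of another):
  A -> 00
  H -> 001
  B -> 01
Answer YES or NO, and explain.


Checking each pair (does one codeword prefix another?):
  A='00' vs H='001': prefix -- VIOLATION

NO -- this is NOT a valid prefix code. A (00) is a prefix of H (001).


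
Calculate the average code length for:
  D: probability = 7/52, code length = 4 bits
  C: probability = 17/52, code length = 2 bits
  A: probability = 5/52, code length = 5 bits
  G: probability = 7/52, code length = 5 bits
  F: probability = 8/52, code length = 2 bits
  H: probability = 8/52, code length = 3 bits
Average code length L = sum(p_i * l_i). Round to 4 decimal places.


Weighted contributions p_i * l_i:
  D: (7/52) * 4 = 28/52
  C: (17/52) * 2 = 34/52
  A: (5/52) * 5 = 25/52
  G: (7/52) * 5 = 35/52
  F: (8/52) * 2 = 16/52
  H: (8/52) * 3 = 24/52
Sum = (28 + 34 + 25 + 35 + 16 + 24)/52 = 162/52

L = 162/52 = 3.1154 bits/symbol


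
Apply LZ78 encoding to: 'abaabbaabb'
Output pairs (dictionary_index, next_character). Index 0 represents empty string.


LZ78 encoding steps:
Dictionary: {0: ''}
Step 1: w='' (idx 0), next='a' -> output (0, 'a'), add 'a' as idx 1
Step 2: w='' (idx 0), next='b' -> output (0, 'b'), add 'b' as idx 2
Step 3: w='a' (idx 1), next='a' -> output (1, 'a'), add 'aa' as idx 3
Step 4: w='b' (idx 2), next='b' -> output (2, 'b'), add 'bb' as idx 4
Step 5: w='aa' (idx 3), next='b' -> output (3, 'b'), add 'aab' as idx 5
Step 6: w='b' (idx 2), end of input -> output (2, '')


Encoded: [(0, 'a'), (0, 'b'), (1, 'a'), (2, 'b'), (3, 'b'), (2, '')]


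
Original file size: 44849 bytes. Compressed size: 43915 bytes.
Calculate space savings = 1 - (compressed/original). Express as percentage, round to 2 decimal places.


ratio = compressed/original = 43915/44849 = 0.979175
savings = 1 - ratio = 1 - 0.979175 = 0.020825
as a percentage: 0.020825 * 100 = 2.08%

Space savings = 1 - 43915/44849 = 2.08%


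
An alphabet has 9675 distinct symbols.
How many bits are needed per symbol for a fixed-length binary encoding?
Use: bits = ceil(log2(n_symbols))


log2(9675) = 13.24
Bracket: 2^13 = 8192 < 9675 <= 2^14 = 16384
So ceil(log2(9675)) = 14

bits = ceil(log2(9675)) = ceil(13.24) = 14 bits


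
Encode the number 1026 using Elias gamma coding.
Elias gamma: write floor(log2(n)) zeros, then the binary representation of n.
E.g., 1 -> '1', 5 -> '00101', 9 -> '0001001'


num_bits = floor(log2(1026)) + 1 = 11
leading_zeros = num_bits - 1 = 10
binary(1026) = 10000000010

Elias gamma(1026) = '0000000000' + '10000000010' = 000000000010000000010 (21 bits)


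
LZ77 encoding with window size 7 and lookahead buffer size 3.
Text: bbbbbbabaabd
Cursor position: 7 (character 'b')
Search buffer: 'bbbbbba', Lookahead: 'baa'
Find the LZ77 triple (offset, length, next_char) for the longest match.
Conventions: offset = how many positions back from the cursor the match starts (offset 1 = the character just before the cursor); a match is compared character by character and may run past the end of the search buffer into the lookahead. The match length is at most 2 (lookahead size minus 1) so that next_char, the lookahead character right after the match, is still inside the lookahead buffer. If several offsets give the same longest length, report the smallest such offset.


Try each offset into the search buffer:
  offset=1 (pos 6, char 'a'): match length 0
  offset=2 (pos 5, char 'b'): match length 2
  offset=3 (pos 4, char 'b'): match length 1
  offset=4 (pos 3, char 'b'): match length 1
  offset=5 (pos 2, char 'b'): match length 1
  offset=6 (pos 1, char 'b'): match length 1
  offset=7 (pos 0, char 'b'): match length 1
Longest match has length 2 at offset 2.
next_char = character at position 7 + 2 = 9 -> 'a'

Best match: offset=2, length=2 (matching 'ba' starting at position 5)
LZ77 triple: (2, 2, 'a')


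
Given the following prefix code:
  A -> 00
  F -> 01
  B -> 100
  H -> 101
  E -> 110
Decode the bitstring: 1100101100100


Decoding step by step:
Bits 110 -> E
Bits 01 -> F
Bits 01 -> F
Bits 100 -> B
Bits 100 -> B


Decoded message: EFFBB


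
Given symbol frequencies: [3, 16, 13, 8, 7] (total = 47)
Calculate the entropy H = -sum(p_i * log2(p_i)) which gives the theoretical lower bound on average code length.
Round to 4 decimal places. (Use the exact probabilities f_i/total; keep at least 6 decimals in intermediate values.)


Per-symbol terms -p_i * log2(p_i) with p_i = f_i/47:
  p = 3/47 = 0.063830: log2(p) = -3.969626, -p*log2(p) = 0.253380
  p = 16/47 = 0.340426: log2(p) = -1.554589, -p*log2(p) = 0.529222
  p = 13/47 = 0.276596: log2(p) = -1.854149, -p*log2(p) = 0.512850
  p = 8/47 = 0.170213: log2(p) = -2.554589, -p*log2(p) = 0.434824
  p = 7/47 = 0.148936: log2(p) = -2.747234, -p*log2(p) = 0.409163
H = 0.253380 + 0.529222 + 0.512850 + 0.434824 + 0.409163 = 2.139439

H = 2.1394 bits/symbol


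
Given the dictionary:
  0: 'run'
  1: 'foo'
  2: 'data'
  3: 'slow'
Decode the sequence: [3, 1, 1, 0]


Look up each index in the dictionary:
  3 -> 'slow'
  1 -> 'foo'
  1 -> 'foo'
  0 -> 'run'

Decoded: "slow foo foo run"


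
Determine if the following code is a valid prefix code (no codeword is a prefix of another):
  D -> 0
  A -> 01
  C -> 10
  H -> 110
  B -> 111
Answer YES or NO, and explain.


Checking each pair (does one codeword prefix another?):
  D='0' vs A='01': prefix -- VIOLATION

NO -- this is NOT a valid prefix code. D (0) is a prefix of A (01).


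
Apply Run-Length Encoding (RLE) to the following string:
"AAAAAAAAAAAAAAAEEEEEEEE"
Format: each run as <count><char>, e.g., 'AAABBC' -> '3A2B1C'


Scanning runs left to right:
  i=0: run of 'A' x 15 -> '15A'
  i=15: run of 'E' x 8 -> '8E'

RLE = 15A8E


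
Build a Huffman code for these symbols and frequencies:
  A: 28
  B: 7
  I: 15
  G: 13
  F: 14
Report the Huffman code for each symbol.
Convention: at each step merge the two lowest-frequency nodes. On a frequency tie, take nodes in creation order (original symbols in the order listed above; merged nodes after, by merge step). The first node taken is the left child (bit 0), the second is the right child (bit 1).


Huffman tree construction:
Step 1: Merge B(7) + G(13) = 20
Step 2: Merge F(14) + I(15) = 29
Step 3: Merge (B+G)(20) + A(28) = 48
Step 4: Merge (F+I)(29) + ((B+G)+A)(48) = 77
Read each symbol's code off the tree from the root (left child = 0, right child = 1).

Codes:
  A: 11 (length 2)
  B: 100 (length 3)
  I: 01 (length 2)
  G: 101 (length 3)
  F: 00 (length 2)
Average code length: 174/77 = 2.2597 bits/symbol


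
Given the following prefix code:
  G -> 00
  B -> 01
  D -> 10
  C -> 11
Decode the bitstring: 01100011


Decoding step by step:
Bits 01 -> B
Bits 10 -> D
Bits 00 -> G
Bits 11 -> C


Decoded message: BDGC


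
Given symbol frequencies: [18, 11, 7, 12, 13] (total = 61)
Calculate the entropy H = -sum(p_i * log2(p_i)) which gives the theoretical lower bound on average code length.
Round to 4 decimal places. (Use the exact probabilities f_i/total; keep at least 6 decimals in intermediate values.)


Per-symbol terms -p_i * log2(p_i) with p_i = f_i/61:
  p = 18/61 = 0.295082: log2(p) = -1.760812, -p*log2(p) = 0.519584
  p = 11/61 = 0.180328: log2(p) = -2.471306, -p*log2(p) = 0.445645
  p = 7/61 = 0.114754: log2(p) = -3.123382, -p*log2(p) = 0.358421
  p = 12/61 = 0.196721: log2(p) = -2.345775, -p*log2(p) = 0.461464
  p = 13/61 = 0.213115: log2(p) = -2.230298, -p*log2(p) = 0.475309
H = 0.519584 + 0.445645 + 0.358421 + 0.461464 + 0.475309 = 2.260423

H = 2.2604 bits/symbol


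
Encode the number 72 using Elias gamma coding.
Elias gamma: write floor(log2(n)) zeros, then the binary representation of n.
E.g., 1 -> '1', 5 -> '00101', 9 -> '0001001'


num_bits = floor(log2(72)) + 1 = 7
leading_zeros = num_bits - 1 = 6
binary(72) = 1001000

Elias gamma(72) = '000000' + '1001000' = 0000001001000 (13 bits)


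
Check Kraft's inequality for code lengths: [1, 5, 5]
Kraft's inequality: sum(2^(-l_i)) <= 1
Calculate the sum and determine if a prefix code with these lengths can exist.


Sum = 2^(-1) + 2^(-5) + 2^(-5)
    = 0.5 + 0.03125 + 0.03125
    = 18/32 = 0.5625
Since 0.5625 <= 1, Kraft's inequality IS satisfied.
A prefix code with these lengths CAN exist.

Kraft sum = 0.5625. Satisfied.


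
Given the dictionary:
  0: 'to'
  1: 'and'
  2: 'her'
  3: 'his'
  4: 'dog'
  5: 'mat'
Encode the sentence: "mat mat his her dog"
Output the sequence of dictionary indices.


Look up each word in the dictionary:
  'mat' -> 5
  'mat' -> 5
  'his' -> 3
  'her' -> 2
  'dog' -> 4

Encoded: [5, 5, 3, 2, 4]


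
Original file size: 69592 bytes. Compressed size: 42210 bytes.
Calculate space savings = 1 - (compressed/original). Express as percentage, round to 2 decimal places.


ratio = compressed/original = 42210/69592 = 0.606535
savings = 1 - ratio = 1 - 0.606535 = 0.393465
as a percentage: 0.393465 * 100 = 39.35%

Space savings = 1 - 42210/69592 = 39.35%


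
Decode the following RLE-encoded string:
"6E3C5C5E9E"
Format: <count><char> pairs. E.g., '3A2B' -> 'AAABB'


Expanding each <count><char> pair:
  6E -> 'EEEEEE'
  3C -> 'CCC'
  5C -> 'CCCCC'
  5E -> 'EEEEE'
  9E -> 'EEEEEEEEE'

Decoded = EEEEEECCCCCCCCEEEEEEEEEEEEEE


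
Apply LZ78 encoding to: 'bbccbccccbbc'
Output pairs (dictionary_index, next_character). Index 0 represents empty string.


LZ78 encoding steps:
Dictionary: {0: ''}
Step 1: w='' (idx 0), next='b' -> output (0, 'b'), add 'b' as idx 1
Step 2: w='b' (idx 1), next='c' -> output (1, 'c'), add 'bc' as idx 2
Step 3: w='' (idx 0), next='c' -> output (0, 'c'), add 'c' as idx 3
Step 4: w='bc' (idx 2), next='c' -> output (2, 'c'), add 'bcc' as idx 4
Step 5: w='c' (idx 3), next='c' -> output (3, 'c'), add 'cc' as idx 5
Step 6: w='b' (idx 1), next='b' -> output (1, 'b'), add 'bb' as idx 6
Step 7: w='c' (idx 3), end of input -> output (3, '')


Encoded: [(0, 'b'), (1, 'c'), (0, 'c'), (2, 'c'), (3, 'c'), (1, 'b'), (3, '')]


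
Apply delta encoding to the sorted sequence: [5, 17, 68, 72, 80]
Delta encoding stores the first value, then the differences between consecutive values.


First value: 5
Deltas:
  17 - 5 = 12
  68 - 17 = 51
  72 - 68 = 4
  80 - 72 = 8


Delta encoded: [5, 12, 51, 4, 8]


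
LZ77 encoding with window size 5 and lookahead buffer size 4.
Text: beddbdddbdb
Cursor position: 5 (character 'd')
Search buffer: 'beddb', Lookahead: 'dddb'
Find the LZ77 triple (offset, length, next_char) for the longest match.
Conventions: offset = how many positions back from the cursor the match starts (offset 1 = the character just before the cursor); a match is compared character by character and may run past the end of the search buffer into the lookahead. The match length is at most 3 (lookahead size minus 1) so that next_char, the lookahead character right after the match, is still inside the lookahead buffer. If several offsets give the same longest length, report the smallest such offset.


Try each offset into the search buffer:
  offset=1 (pos 4, char 'b'): match length 0
  offset=2 (pos 3, char 'd'): match length 1
  offset=3 (pos 2, char 'd'): match length 2
  offset=4 (pos 1, char 'e'): match length 0
  offset=5 (pos 0, char 'b'): match length 0
Longest match has length 2 at offset 3.
next_char = character at position 5 + 2 = 7 -> 'd'

Best match: offset=3, length=2 (matching 'dd' starting at position 2)
LZ77 triple: (3, 2, 'd')


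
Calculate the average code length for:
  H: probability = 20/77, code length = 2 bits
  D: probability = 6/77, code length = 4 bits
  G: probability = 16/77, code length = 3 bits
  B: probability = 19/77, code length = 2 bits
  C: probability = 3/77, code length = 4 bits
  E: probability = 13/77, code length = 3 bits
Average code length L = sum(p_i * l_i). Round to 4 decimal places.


Weighted contributions p_i * l_i:
  H: (20/77) * 2 = 40/77
  D: (6/77) * 4 = 24/77
  G: (16/77) * 3 = 48/77
  B: (19/77) * 2 = 38/77
  C: (3/77) * 4 = 12/77
  E: (13/77) * 3 = 39/77
Sum = (40 + 24 + 48 + 38 + 12 + 39)/77 = 201/77

L = 201/77 = 2.6104 bits/symbol


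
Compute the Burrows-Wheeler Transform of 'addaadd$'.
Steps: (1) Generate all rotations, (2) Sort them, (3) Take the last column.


Rotations (sorted):
  0: $addaadd -> last char: d
  1: aadd$add -> last char: d
  2: add$adda -> last char: a
  3: addaadd$ -> last char: $
  4: d$addaad -> last char: d
  5: daadd$ad -> last char: d
  6: dd$addaa -> last char: a
  7: ddaadd$a -> last char: a


BWT = dda$ddaa


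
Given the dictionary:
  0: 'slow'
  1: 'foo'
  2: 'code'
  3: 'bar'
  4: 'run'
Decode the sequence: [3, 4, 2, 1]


Look up each index in the dictionary:
  3 -> 'bar'
  4 -> 'run'
  2 -> 'code'
  1 -> 'foo'

Decoded: "bar run code foo"


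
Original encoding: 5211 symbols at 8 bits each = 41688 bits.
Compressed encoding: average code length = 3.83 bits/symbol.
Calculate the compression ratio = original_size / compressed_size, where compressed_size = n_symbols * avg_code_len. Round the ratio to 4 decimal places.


original_size = n_symbols * orig_bits = 5211 * 8 = 41688 bits
compressed_size = n_symbols * avg_code_len = 5211 * 3.83 = 19958.13 bits
ratio = original_size / compressed_size = 41688 / 19958.13 = 2.0888

Compression ratio = 2.0888


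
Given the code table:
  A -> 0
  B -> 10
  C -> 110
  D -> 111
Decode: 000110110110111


Decoding:
0 -> A
0 -> A
0 -> A
110 -> C
110 -> C
110 -> C
111 -> D


Result: AAACCCD


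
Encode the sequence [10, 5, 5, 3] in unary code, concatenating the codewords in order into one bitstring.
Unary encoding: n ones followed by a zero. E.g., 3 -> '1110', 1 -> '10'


Encode each number as n ones followed by a terminating 0:
  10 -> 11111111110 (11 bits)
  5 -> 111110 (6 bits)
  5 -> 111110 (6 bits)
  3 -> 1110 (4 bits)
Total length = 11 + 6 + 6 + 4 = 27 bits.

Unary([10, 5, 5, 3]) = 111111111101111101111101110 (27 bits)


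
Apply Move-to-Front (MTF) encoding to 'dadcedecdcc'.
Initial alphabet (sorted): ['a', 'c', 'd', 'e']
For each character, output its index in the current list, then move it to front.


MTF encoding:
'd': index 2 in ['a', 'c', 'd', 'e'] -> ['d', 'a', 'c', 'e']
'a': index 1 in ['d', 'a', 'c', 'e'] -> ['a', 'd', 'c', 'e']
'd': index 1 in ['a', 'd', 'c', 'e'] -> ['d', 'a', 'c', 'e']
'c': index 2 in ['d', 'a', 'c', 'e'] -> ['c', 'd', 'a', 'e']
'e': index 3 in ['c', 'd', 'a', 'e'] -> ['e', 'c', 'd', 'a']
'd': index 2 in ['e', 'c', 'd', 'a'] -> ['d', 'e', 'c', 'a']
'e': index 1 in ['d', 'e', 'c', 'a'] -> ['e', 'd', 'c', 'a']
'c': index 2 in ['e', 'd', 'c', 'a'] -> ['c', 'e', 'd', 'a']
'd': index 2 in ['c', 'e', 'd', 'a'] -> ['d', 'c', 'e', 'a']
'c': index 1 in ['d', 'c', 'e', 'a'] -> ['c', 'd', 'e', 'a']
'c': index 0 in ['c', 'd', 'e', 'a'] -> ['c', 'd', 'e', 'a']


Output: [2, 1, 1, 2, 3, 2, 1, 2, 2, 1, 0]


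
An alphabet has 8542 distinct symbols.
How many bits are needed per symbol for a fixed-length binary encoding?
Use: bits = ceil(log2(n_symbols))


log2(8542) = 13.0604
Bracket: 2^13 = 8192 < 8542 <= 2^14 = 16384
So ceil(log2(8542)) = 14

bits = ceil(log2(8542)) = ceil(13.0604) = 14 bits


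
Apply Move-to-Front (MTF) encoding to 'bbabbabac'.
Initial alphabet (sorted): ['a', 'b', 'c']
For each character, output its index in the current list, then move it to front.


MTF encoding:
'b': index 1 in ['a', 'b', 'c'] -> ['b', 'a', 'c']
'b': index 0 in ['b', 'a', 'c'] -> ['b', 'a', 'c']
'a': index 1 in ['b', 'a', 'c'] -> ['a', 'b', 'c']
'b': index 1 in ['a', 'b', 'c'] -> ['b', 'a', 'c']
'b': index 0 in ['b', 'a', 'c'] -> ['b', 'a', 'c']
'a': index 1 in ['b', 'a', 'c'] -> ['a', 'b', 'c']
'b': index 1 in ['a', 'b', 'c'] -> ['b', 'a', 'c']
'a': index 1 in ['b', 'a', 'c'] -> ['a', 'b', 'c']
'c': index 2 in ['a', 'b', 'c'] -> ['c', 'a', 'b']


Output: [1, 0, 1, 1, 0, 1, 1, 1, 2]


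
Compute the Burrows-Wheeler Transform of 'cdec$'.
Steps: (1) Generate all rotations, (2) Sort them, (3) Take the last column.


Rotations (sorted):
  0: $cdec -> last char: c
  1: c$cde -> last char: e
  2: cdec$ -> last char: $
  3: dec$c -> last char: c
  4: ec$cd -> last char: d


BWT = ce$cd


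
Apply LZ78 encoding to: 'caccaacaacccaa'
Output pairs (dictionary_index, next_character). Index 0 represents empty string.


LZ78 encoding steps:
Dictionary: {0: ''}
Step 1: w='' (idx 0), next='c' -> output (0, 'c'), add 'c' as idx 1
Step 2: w='' (idx 0), next='a' -> output (0, 'a'), add 'a' as idx 2
Step 3: w='c' (idx 1), next='c' -> output (1, 'c'), add 'cc' as idx 3
Step 4: w='a' (idx 2), next='a' -> output (2, 'a'), add 'aa' as idx 4
Step 5: w='c' (idx 1), next='a' -> output (1, 'a'), add 'ca' as idx 5
Step 6: w='a' (idx 2), next='c' -> output (2, 'c'), add 'ac' as idx 6
Step 7: w='cc' (idx 3), next='a' -> output (3, 'a'), add 'cca' as idx 7
Step 8: w='a' (idx 2), end of input -> output (2, '')


Encoded: [(0, 'c'), (0, 'a'), (1, 'c'), (2, 'a'), (1, 'a'), (2, 'c'), (3, 'a'), (2, '')]


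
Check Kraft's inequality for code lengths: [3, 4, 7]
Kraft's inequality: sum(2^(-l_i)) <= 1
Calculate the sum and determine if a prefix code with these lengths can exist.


Sum = 2^(-3) + 2^(-4) + 2^(-7)
    = 0.125 + 0.0625 + 0.0078125
    = 25/128 = 0.1953125
Since 0.1953125 <= 1, Kraft's inequality IS satisfied.
A prefix code with these lengths CAN exist.

Kraft sum = 0.1953125. Satisfied.


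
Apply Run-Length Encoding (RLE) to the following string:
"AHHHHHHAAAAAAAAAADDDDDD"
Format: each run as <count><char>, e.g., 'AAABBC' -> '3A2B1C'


Scanning runs left to right:
  i=0: run of 'A' x 1 -> '1A'
  i=1: run of 'H' x 6 -> '6H'
  i=7: run of 'A' x 10 -> '10A'
  i=17: run of 'D' x 6 -> '6D'

RLE = 1A6H10A6D


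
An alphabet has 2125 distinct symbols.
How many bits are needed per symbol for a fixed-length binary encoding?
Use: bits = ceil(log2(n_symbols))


log2(2125) = 11.0532
Bracket: 2^11 = 2048 < 2125 <= 2^12 = 4096
So ceil(log2(2125)) = 12

bits = ceil(log2(2125)) = ceil(11.0532) = 12 bits


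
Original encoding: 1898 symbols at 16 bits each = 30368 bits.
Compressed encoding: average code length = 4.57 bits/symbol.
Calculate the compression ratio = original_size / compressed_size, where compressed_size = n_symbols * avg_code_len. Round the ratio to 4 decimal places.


original_size = n_symbols * orig_bits = 1898 * 16 = 30368 bits
compressed_size = n_symbols * avg_code_len = 1898 * 4.57 = 8673.86 bits
ratio = original_size / compressed_size = 30368 / 8673.86 = 3.5011

Compression ratio = 3.5011


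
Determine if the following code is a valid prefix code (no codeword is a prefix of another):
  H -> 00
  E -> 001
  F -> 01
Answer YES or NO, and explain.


Checking each pair (does one codeword prefix another?):
  H='00' vs E='001': prefix -- VIOLATION

NO -- this is NOT a valid prefix code. H (00) is a prefix of E (001).


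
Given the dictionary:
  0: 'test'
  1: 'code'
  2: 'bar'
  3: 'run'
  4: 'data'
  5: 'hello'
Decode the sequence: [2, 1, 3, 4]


Look up each index in the dictionary:
  2 -> 'bar'
  1 -> 'code'
  3 -> 'run'
  4 -> 'data'

Decoded: "bar code run data"


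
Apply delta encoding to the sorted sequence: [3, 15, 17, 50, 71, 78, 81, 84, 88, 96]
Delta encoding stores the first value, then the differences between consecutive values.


First value: 3
Deltas:
  15 - 3 = 12
  17 - 15 = 2
  50 - 17 = 33
  71 - 50 = 21
  78 - 71 = 7
  81 - 78 = 3
  84 - 81 = 3
  88 - 84 = 4
  96 - 88 = 8


Delta encoded: [3, 12, 2, 33, 21, 7, 3, 3, 4, 8]


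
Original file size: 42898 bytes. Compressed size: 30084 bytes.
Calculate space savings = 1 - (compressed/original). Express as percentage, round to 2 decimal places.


ratio = compressed/original = 30084/42898 = 0.701291
savings = 1 - ratio = 1 - 0.701291 = 0.298709
as a percentage: 0.298709 * 100 = 29.87%

Space savings = 1 - 30084/42898 = 29.87%


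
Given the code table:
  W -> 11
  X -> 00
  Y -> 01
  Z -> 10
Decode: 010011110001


Decoding:
01 -> Y
00 -> X
11 -> W
11 -> W
00 -> X
01 -> Y


Result: YXWWXY


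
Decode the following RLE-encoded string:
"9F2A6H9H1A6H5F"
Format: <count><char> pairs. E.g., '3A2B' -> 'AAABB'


Expanding each <count><char> pair:
  9F -> 'FFFFFFFFF'
  2A -> 'AA'
  6H -> 'HHHHHH'
  9H -> 'HHHHHHHHH'
  1A -> 'A'
  6H -> 'HHHHHH'
  5F -> 'FFFFF'

Decoded = FFFFFFFFFAAHHHHHHHHHHHHHHHAHHHHHHFFFFF


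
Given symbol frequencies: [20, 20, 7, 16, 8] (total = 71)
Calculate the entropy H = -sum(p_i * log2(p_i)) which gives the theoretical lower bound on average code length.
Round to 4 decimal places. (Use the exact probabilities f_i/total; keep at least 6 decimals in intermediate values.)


Per-symbol terms -p_i * log2(p_i) with p_i = f_i/71:
  p = 20/71 = 0.281690: log2(p) = -1.827819, -p*log2(p) = 0.514879
  p = 20/71 = 0.281690: log2(p) = -1.827819, -p*log2(p) = 0.514879
  p = 7/71 = 0.098592: log2(p) = -3.342392, -p*log2(p) = 0.329532
  p = 16/71 = 0.225352: log2(p) = -2.149747, -p*log2(p) = 0.484450
  p = 8/71 = 0.112676: log2(p) = -3.149747, -p*log2(p) = 0.354901
H = 0.514879 + 0.514879 + 0.329532 + 0.484450 + 0.354901 = 2.198641

H = 2.1986 bits/symbol


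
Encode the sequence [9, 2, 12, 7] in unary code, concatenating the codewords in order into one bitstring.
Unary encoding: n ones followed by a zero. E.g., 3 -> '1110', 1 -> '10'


Encode each number as n ones followed by a terminating 0:
  9 -> 1111111110 (10 bits)
  2 -> 110 (3 bits)
  12 -> 1111111111110 (13 bits)
  7 -> 11111110 (8 bits)
Total length = 10 + 3 + 13 + 8 = 34 bits.

Unary([9, 2, 12, 7]) = 1111111110110111111111111011111110 (34 bits)


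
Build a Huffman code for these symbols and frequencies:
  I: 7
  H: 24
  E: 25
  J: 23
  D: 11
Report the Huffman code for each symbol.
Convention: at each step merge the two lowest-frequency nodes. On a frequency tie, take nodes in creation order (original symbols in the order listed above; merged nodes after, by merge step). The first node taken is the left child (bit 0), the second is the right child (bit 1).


Huffman tree construction:
Step 1: Merge I(7) + D(11) = 18
Step 2: Merge (I+D)(18) + J(23) = 41
Step 3: Merge H(24) + E(25) = 49
Step 4: Merge ((I+D)+J)(41) + (H+E)(49) = 90
Read each symbol's code off the tree from the root (left child = 0, right child = 1).

Codes:
  I: 000 (length 3)
  H: 10 (length 2)
  E: 11 (length 2)
  J: 01 (length 2)
  D: 001 (length 3)
Average code length: 198/90 = 2.2000 bits/symbol


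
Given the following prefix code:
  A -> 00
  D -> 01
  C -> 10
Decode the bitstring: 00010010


Decoding step by step:
Bits 00 -> A
Bits 01 -> D
Bits 00 -> A
Bits 10 -> C


Decoded message: ADAC


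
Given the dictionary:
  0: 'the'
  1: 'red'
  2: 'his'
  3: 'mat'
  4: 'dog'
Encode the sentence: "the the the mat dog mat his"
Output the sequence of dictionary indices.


Look up each word in the dictionary:
  'the' -> 0
  'the' -> 0
  'the' -> 0
  'mat' -> 3
  'dog' -> 4
  'mat' -> 3
  'his' -> 2

Encoded: [0, 0, 0, 3, 4, 3, 2]


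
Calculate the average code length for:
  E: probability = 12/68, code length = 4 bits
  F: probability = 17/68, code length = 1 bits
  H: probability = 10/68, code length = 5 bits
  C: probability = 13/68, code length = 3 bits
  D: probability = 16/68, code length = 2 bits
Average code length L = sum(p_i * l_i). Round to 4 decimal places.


Weighted contributions p_i * l_i:
  E: (12/68) * 4 = 48/68
  F: (17/68) * 1 = 17/68
  H: (10/68) * 5 = 50/68
  C: (13/68) * 3 = 39/68
  D: (16/68) * 2 = 32/68
Sum = (48 + 17 + 50 + 39 + 32)/68 = 186/68

L = 186/68 = 2.7353 bits/symbol


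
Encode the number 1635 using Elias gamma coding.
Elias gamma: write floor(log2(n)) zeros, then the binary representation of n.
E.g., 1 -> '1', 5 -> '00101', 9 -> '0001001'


num_bits = floor(log2(1635)) + 1 = 11
leading_zeros = num_bits - 1 = 10
binary(1635) = 11001100011

Elias gamma(1635) = '0000000000' + '11001100011' = 000000000011001100011 (21 bits)


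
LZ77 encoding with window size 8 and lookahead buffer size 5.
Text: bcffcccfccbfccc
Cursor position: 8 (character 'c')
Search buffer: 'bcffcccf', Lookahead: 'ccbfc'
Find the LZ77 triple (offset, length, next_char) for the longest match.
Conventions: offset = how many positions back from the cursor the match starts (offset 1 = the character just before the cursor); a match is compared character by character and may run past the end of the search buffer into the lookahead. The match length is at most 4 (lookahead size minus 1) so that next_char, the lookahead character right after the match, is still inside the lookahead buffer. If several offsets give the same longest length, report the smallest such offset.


Try each offset into the search buffer:
  offset=1 (pos 7, char 'f'): match length 0
  offset=2 (pos 6, char 'c'): match length 1
  offset=3 (pos 5, char 'c'): match length 2
  offset=4 (pos 4, char 'c'): match length 2
  offset=5 (pos 3, char 'f'): match length 0
  offset=6 (pos 2, char 'f'): match length 0
  offset=7 (pos 1, char 'c'): match length 1
  offset=8 (pos 0, char 'b'): match length 0
Longest match has length 2, found at offsets 3, 4; take the smallest, offset 3.
next_char = character at position 8 + 2 = 10 -> 'b'

Best match: offset=3, length=2 (matching 'cc' starting at position 5)
LZ77 triple: (3, 2, 'b')
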